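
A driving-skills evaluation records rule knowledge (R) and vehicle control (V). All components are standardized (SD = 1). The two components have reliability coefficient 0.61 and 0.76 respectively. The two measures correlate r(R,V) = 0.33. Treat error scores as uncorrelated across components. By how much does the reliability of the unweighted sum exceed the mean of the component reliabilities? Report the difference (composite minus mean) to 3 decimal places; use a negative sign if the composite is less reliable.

Var(sum) = 2 + 0.66 = 2.66; true-score variance = 1.37 + 0.66 = 2.03; composite reliability = 0.7632.
Mean component reliability = 0.6850.
Difference = 0.7632 − 0.6850 = 0.078.

0.078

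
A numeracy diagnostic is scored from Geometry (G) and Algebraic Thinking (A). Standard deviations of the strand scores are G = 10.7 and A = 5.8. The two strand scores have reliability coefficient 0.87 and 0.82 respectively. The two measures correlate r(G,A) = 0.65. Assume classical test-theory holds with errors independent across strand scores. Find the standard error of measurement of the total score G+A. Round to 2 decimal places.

4.58

Var(total) = 148.13 + 80.678 = 228.808.
True-score variance = 127.191 + 80.678 = 207.869, so reliability = 0.9085.
Error variance = 228.808 − 207.869 = 20.9389; SEM = √20.9389 = 4.58.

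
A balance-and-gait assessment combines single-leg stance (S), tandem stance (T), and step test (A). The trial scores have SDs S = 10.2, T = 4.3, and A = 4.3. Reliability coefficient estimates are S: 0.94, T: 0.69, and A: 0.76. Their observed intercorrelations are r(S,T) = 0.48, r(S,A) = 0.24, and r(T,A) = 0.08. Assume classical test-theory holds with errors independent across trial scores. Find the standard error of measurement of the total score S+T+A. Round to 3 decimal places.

4.051

Var(total) = 141.02 + 66.1168 = 207.137.
True-score variance = 124.608 + 66.1168 = 190.725, so reliability = 0.9208.
Error variance = 207.137 − 190.725 = 16.4119; SEM = √16.4119 = 4.051.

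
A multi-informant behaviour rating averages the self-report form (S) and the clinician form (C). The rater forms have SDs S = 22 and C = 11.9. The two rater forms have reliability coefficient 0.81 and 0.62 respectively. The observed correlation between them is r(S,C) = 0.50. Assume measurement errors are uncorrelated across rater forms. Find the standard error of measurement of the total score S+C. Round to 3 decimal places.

Var(total) = 625.61 + 261.8 = 887.41.
True-score variance = 479.838 + 261.8 = 741.638, so reliability = 0.8357.
Error variance = 887.41 − 741.638 = 145.772; SEM = √145.772 = 12.074.

12.074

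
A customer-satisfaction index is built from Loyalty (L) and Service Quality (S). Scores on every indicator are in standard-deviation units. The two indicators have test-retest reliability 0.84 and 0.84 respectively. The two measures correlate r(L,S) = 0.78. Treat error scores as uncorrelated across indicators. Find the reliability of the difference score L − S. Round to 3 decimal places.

Var(L−S) = 1 + 1 − 2·0.78 = 2 − 1.56 = 0.44.
Under uncorrelated errors the observed covariances equal the true-score covariances, so only the own-variance terms attenuate.
True-score variance = [0.84 + 0.84] − 1.56 = 1.68 − 1.56 = 0.12.
Reliability = 0.12 / 0.44 = 0.273.

0.273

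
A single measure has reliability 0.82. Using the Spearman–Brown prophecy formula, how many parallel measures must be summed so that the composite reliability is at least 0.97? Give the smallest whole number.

k ≥ ρ*(1−ρ₁)/(ρ₁(1−ρ*)) = 0.97·0.18 / (0.82·0.03) = 7.098.
Smallest integer k = 8.

8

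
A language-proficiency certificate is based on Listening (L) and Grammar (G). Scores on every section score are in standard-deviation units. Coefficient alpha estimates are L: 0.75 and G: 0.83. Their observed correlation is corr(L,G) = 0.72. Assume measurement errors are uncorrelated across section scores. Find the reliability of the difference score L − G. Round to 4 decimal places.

Var(L−G) = 1 + 1 − 2·0.72 = 2 − 1.44 = 0.56.
Under uncorrelated errors the observed covariances equal the true-score covariances, so only the own-variance terms attenuate.
True-score variance = [0.75 + 0.83] − 1.44 = 1.58 − 1.44 = 0.14.
Reliability = 0.14 / 0.56 = 0.2500.

0.2500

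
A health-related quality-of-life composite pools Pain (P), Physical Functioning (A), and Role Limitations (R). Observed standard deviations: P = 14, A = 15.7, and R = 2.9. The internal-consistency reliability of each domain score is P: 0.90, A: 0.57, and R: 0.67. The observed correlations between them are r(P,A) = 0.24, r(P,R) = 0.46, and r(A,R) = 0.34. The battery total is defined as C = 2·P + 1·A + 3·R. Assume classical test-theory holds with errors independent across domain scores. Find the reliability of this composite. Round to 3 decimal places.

Var(C) = 2²·14² + 15.7² + 3²·2.9² + 2·[2·14·15.7·0.24 + 6·14·2.9·0.46 + 3·15.7·2.9·0.34] = 1106.18 + 528.001 = 1634.18.
With uncorrelated errors the cross-covariances are all true-score covariance, so they carry over unchanged; only the diagonal terms shrink to ρᵢσᵢ².
True-score variance = [2²·14²·0.90 + 15.7²·0.57 + 3²·2.9²·0.67] + 528.001 = 896.812 + 528.001 = 1424.81.
Reliability = 1424.81 / 1634.18 = 0.872.

0.872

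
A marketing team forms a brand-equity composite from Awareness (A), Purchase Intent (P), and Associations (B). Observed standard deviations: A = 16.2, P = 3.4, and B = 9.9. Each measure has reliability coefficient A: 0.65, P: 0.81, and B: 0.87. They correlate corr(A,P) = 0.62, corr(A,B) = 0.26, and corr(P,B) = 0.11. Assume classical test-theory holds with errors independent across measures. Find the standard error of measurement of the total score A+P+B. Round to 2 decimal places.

Var(total) = 372.01 + 159.102 = 531.112.
True-score variance = 265.218 + 159.102 = 424.32, so reliability = 0.7989.
Error variance = 531.112 − 424.32 = 106.792; SEM = √106.792 = 10.33.

10.33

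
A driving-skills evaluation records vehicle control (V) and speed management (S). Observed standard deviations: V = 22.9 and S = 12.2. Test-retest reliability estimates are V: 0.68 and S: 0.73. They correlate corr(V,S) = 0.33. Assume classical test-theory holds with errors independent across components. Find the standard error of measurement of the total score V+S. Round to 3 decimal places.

Var(total) = 673.25 + 184.391 = 857.641.
True-score variance = 465.252 + 184.391 = 649.643, so reliability = 0.7575.
Error variance = 857.641 − 649.643 = 207.998; SEM = √207.998 = 14.422.

14.422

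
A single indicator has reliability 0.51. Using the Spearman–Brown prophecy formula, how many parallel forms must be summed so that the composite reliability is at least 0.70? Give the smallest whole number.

3

k ≥ ρ*(1−ρ₁)/(ρ₁(1−ρ*)) = 0.70·0.49 / (0.51·0.30) = 2.242.
Smallest integer k = 3.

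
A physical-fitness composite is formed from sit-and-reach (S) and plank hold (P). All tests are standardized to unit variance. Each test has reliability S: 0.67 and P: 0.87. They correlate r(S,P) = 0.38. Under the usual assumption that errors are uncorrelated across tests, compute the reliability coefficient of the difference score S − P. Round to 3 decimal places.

Var(S−P) = 1 + 1 − 2·0.38 = 2 − 0.76 = 1.24.
Because errors are independent across components, Cov(Tᵢ,Tⱼ) = Cov(Xᵢ,Xⱼ); the off-diagonal part of the true-score variance is the same as above.
True-score variance = [0.67 + 0.87] − 0.76 = 1.54 − 0.76 = 0.78.
Reliability = 0.78 / 1.24 = 0.629.

0.629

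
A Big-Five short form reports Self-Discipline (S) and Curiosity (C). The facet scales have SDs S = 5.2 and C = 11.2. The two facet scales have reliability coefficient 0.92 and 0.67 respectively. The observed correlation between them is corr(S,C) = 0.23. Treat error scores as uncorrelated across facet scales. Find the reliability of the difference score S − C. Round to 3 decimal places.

Var(S−C) = 5.2² + 11.2² − 2·5.2·11.2·0.23 = 152.48 − 26.7904 = 125.69.
Under uncorrelated errors the observed covariances equal the true-score covariances, so only the own-variance terms attenuate.
True-score variance = [5.2²·0.92 + 11.2²·0.67] − 26.7904 = 108.922 − 26.7904 = 82.1312.
Reliability = 82.1312 / 125.69 = 0.653.

0.653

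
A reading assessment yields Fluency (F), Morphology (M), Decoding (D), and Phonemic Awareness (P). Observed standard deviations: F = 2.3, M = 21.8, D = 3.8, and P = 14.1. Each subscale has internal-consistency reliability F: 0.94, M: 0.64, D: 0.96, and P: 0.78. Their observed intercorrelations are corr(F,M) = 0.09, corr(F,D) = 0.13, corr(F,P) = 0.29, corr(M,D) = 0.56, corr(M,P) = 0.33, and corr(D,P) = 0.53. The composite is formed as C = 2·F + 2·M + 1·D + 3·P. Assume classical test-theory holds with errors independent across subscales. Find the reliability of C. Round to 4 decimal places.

0.8020

Var(C) = 2²·2.3² + 2²·21.8² + 3.8² + 3²·14.1² + 2·[4·2.3·21.8·0.09 + 2·2.3·3.8·0.13 + 6·2.3·14.1·0.29 + 2·21.8·3.8·0.56 + 6·21.8·14.1·0.33 + 3·3.8·14.1·0.53] = 3725.85 + 1726.67 = 5452.52.
Because errors are independent across components, Cov(Tᵢ,Tⱼ) = Cov(Xᵢ,Xⱼ); the off-diagonal part of the true-score variance is the same as above.
True-score variance = [2²·2.3²·0.94 + 2²·21.8²·0.64 + 3.8²·0.96 + 3²·14.1²·0.78] + 1726.67 = 2646.01 + 1726.67 = 4372.69.
Reliability = 4372.69 / 5452.52 = 0.8020.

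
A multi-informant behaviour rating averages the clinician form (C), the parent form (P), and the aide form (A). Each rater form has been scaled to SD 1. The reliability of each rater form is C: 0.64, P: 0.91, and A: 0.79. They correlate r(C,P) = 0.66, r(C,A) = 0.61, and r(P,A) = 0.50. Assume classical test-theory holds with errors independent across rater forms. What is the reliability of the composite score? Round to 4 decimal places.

0.8991

Var(C+P+A) = 3 + 2·[0.66 + 0.61 + 0.50] = 3 + 3.54 = 6.54.
With uncorrelated errors the cross-covariances are all true-score covariance, so they carry over unchanged; only the diagonal terms shrink to ρᵢσᵢ².
True-score variance = [0.64 + 0.91 + 0.79] + 3.54 = 2.34 + 3.54 = 5.88.
Reliability = 5.88 / 6.54 = 0.8991.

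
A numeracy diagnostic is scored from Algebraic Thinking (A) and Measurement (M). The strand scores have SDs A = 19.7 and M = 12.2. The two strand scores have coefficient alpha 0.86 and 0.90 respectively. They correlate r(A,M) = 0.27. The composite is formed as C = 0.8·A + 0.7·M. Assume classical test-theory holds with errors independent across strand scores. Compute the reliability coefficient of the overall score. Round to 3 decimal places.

0.893

Var(C) = 0.8²·19.7² + 0.7²·12.2² + 2·[0.56·19.7·12.2·0.27] = 321.309 + 72.6788 = 393.988.
Under uncorrelated errors the observed covariances equal the true-score covariances, so only the own-variance terms attenuate.
True-score variance = [0.8²·19.7²·0.86 + 0.7²·12.2²·0.90] + 72.6788 = 279.243 + 72.6788 = 351.922.
Reliability = 351.922 / 393.988 = 0.893.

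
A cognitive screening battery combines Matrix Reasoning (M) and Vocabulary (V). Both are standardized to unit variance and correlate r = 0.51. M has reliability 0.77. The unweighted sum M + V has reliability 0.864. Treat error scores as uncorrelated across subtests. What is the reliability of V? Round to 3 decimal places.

Var(M+V) = 2 + 2·0.51 = 3.020.
True-score variance = ρ_M + ρ_V + 2·0.51, so 0.864 = (0.77 + ρ_V + 1.02) / 3.020.
ρ_V = 0.864·3.020 − 0.77 − 1.02 = 0.819.

0.819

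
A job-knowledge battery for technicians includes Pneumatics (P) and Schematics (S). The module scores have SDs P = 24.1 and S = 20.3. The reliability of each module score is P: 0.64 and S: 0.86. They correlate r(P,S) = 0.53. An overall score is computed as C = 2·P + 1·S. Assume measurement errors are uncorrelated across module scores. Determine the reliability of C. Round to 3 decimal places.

0.763

Var(C) = 2²·24.1² + 20.3² + 2·[2·24.1·20.3·0.53] = 2735.33 + 1037.17 = 3772.5.
Under uncorrelated errors the observed covariances equal the true-score covariances, so only the own-variance terms attenuate.
True-score variance = [2²·24.1²·0.64 + 20.3²·0.86] + 1037.17 = 1841.27 + 1037.17 = 2878.44.
Reliability = 2878.44 / 3772.5 = 0.763.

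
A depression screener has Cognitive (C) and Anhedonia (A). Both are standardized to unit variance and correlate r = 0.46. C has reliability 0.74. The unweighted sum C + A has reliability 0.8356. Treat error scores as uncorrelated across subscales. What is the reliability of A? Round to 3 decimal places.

0.780

Var(C+A) = 2 + 2·0.46 = 2.920.
True-score variance = ρ_C + ρ_A + 2·0.46, so 0.8356 = (0.74 + ρ_A + 0.92) / 2.920.
ρ_A = 0.8356·2.920 − 0.74 − 0.92 = 0.780.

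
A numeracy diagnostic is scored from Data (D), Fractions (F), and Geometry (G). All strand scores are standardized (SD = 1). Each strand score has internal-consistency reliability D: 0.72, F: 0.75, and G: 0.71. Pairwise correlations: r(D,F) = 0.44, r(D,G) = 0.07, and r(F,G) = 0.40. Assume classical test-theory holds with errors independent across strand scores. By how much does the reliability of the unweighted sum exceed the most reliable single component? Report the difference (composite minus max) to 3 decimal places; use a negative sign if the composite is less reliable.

Var(sum) = 3 + 1.82 = 4.82; true-score variance = 2.18 + 1.82 = 4; composite reliability = 0.8299.
Max component reliability = 0.7500.
Difference = 0.8299 − 0.7500 = 0.080.

0.080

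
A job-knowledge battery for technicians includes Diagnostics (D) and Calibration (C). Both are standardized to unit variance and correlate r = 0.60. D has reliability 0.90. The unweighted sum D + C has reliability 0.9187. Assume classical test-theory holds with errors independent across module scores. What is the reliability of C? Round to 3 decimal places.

Var(D+C) = 2 + 2·0.60 = 3.200.
True-score variance = ρ_D + ρ_C + 2·0.60, so 0.9187 = (0.90 + ρ_C + 1.20) / 3.200.
ρ_C = 0.9187·3.200 − 0.90 − 1.20 = 0.840.

0.840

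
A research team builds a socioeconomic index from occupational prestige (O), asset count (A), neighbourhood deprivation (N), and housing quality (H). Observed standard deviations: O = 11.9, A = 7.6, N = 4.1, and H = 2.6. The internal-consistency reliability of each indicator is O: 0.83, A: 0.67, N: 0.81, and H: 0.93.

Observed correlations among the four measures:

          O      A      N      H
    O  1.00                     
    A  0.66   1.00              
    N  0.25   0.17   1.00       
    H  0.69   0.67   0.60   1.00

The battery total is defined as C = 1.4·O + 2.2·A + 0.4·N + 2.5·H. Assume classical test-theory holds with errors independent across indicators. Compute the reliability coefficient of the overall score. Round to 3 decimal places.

0.890

Var(C) = 1.4²·11.9² + 2.2²·7.6² + 0.4²·4.1² + 2.5²·2.6² + 2·[3.08·11.9·7.6·0.66 + 0.56·11.9·4.1·0.25 + 3.5·11.9·2.6·0.69 + 0.88·7.6·4.1·0.17 + 5.5·7.6·2.6·0.67 + 4.1·2.6·0.60] = 602.054 + 698.541 = 1300.59.
Because errors are independent across components, Cov(Tᵢ,Tⱼ) = Cov(Xᵢ,Xⱼ); the off-diagonal part of the true-score variance is the same as above.
True-score variance = [1.4²·11.9²·0.83 + 2.2²·7.6²·0.67 + 0.4²·4.1²·0.81 + 2.5²·2.6²·0.93] + 698.541 = 459.146 + 698.541 = 1157.69.
Reliability = 1157.69 / 1300.59 = 0.890.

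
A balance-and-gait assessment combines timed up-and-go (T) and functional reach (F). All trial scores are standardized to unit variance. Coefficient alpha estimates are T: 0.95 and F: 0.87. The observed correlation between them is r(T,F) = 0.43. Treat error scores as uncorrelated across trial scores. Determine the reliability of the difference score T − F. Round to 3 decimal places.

Var(T−F) = 1 + 1 − 2·0.43 = 2 − 0.86 = 1.14.
Because errors are independent across components, Cov(Tᵢ,Tⱼ) = Cov(Xᵢ,Xⱼ); the off-diagonal part of the true-score variance is the same as above.
True-score variance = [0.95 + 0.87] − 0.86 = 1.82 − 0.86 = 0.96.
Reliability = 0.96 / 1.14 = 0.842.

0.842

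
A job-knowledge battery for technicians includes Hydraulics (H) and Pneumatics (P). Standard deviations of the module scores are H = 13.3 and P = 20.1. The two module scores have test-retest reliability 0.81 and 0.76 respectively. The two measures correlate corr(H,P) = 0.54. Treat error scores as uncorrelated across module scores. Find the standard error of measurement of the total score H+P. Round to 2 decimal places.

11.43

Var(total) = 580.9 + 288.716 = 869.616.
True-score variance = 450.329 + 288.716 = 739.045, so reliability = 0.8499.
Error variance = 869.616 − 739.045 = 130.572; SEM = √130.572 = 11.43.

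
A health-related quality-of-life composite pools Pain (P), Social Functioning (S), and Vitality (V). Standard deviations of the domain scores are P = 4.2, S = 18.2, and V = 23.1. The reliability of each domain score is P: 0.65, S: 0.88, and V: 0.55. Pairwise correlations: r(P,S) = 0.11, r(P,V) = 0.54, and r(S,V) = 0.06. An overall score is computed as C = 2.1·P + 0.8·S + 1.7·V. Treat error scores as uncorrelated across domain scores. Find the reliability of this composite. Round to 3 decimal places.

Var(C) = 2.1²·4.2² + 0.8²·18.2² + 1.7²·23.1² + 2·[1.68·4.2·18.2·0.11 + 3.57·4.2·23.1·0.54 + 1.36·18.2·23.1·0.06] = 1831.92 + 470.935 = 2302.85.
Under uncorrelated errors the observed covariances equal the true-score covariances, so only the own-variance terms attenuate.
True-score variance = [2.1²·4.2²·0.65 + 0.8²·18.2²·0.88 + 1.7²·23.1²·0.55] + 470.935 = 1085.29 + 470.935 = 1556.23.
Reliability = 1556.23 / 2302.85 = 0.676.

0.676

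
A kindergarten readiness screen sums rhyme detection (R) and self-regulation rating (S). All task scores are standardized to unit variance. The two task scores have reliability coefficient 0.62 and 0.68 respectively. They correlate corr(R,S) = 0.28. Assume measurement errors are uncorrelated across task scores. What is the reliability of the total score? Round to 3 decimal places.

0.727

Var(R+S) = 2 + 2·[0.28] = 2 + 0.56 = 2.56.
Under uncorrelated errors the observed covariances equal the true-score covariances, so only the own-variance terms attenuate.
True-score variance = [0.62 + 0.68] + 0.56 = 1.3 + 0.56 = 1.86.
Reliability = 1.86 / 2.56 = 0.727.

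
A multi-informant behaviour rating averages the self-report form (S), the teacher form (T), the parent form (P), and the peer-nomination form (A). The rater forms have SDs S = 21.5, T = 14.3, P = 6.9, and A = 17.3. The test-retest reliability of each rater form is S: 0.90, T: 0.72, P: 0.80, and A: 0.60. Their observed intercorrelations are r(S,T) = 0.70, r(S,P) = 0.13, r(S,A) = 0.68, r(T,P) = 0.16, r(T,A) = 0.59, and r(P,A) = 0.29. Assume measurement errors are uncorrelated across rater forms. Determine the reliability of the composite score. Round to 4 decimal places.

Var(S+T+P+A) = 21.5² + 14.3² + 6.9² + 17.3² + 2·[21.5·14.3·0.70 + 21.5·6.9·0.13 + 21.5·17.3·0.68 + 14.3·6.9·0.16 + 14.3·17.3·0.59 + 6.9·17.3·0.29] = 1013.64 + 1367.58 = 2381.22.
Under uncorrelated errors the observed covariances equal the true-score covariances, so only the own-variance terms attenuate.
True-score variance = [21.5²·0.90 + 14.3²·0.72 + 6.9²·0.80 + 17.3²·0.60] + 1367.58 = 780.92 + 1367.58 = 2148.5.
Reliability = 2148.5 / 2381.22 = 0.9023.

0.9023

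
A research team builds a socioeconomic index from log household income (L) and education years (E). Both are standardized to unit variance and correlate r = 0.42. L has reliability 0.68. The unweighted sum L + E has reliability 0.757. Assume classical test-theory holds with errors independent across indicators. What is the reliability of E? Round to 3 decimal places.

Var(L+E) = 2 + 2·0.42 = 2.840.
True-score variance = ρ_L + ρ_E + 2·0.42, so 0.757 = (0.68 + ρ_E + 0.84) / 2.840.
ρ_E = 0.757·2.840 − 0.68 − 0.84 = 0.630.

0.630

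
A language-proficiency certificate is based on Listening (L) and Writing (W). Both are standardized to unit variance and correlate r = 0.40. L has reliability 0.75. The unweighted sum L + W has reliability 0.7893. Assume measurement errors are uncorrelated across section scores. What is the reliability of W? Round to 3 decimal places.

Var(L+W) = 2 + 2·0.40 = 2.800.
True-score variance = ρ_L + ρ_W + 2·0.40, so 0.7893 = (0.75 + ρ_W + 0.80) / 2.800.
ρ_W = 0.7893·2.800 − 0.75 − 0.80 = 0.660.

0.660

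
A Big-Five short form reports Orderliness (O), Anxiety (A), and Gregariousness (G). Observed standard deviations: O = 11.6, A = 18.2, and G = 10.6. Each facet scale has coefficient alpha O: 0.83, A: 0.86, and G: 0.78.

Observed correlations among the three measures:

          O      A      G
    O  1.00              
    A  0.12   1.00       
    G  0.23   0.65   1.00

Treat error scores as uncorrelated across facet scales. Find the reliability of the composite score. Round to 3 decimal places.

0.900

Var(O+A+G) = 11.6² + 18.2² + 10.6² + 2·[11.6·18.2·0.12 + 11.6·10.6·0.23 + 18.2·10.6·0.65] = 578.16 + 358.026 = 936.186.
With uncorrelated errors the cross-covariances are all true-score covariance, so they carry over unchanged; only the diagonal terms shrink to ρᵢσᵢ².
True-score variance = [11.6²·0.83 + 18.2²·0.86 + 10.6²·0.78] + 358.026 = 484.192 + 358.026 = 842.218.
Reliability = 842.218 / 936.186 = 0.900.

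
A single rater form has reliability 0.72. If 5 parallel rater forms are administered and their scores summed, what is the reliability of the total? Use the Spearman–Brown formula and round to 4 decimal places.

0.9278

ρ_k = kρ / (1 + (k−1)ρ) = 5·0.72 / (1 + 4·0.72) = 3.600 / 3.880 = 0.9278.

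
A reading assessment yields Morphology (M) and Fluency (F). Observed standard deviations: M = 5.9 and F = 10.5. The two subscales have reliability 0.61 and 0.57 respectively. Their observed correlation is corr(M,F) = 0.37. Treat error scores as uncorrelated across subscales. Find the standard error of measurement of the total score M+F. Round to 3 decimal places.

Var(total) = 145.06 + 45.843 = 190.903.
True-score variance = 84.0766 + 45.843 = 129.92, so reliability = 0.6806.
Error variance = 190.903 − 129.92 = 60.9834; SEM = √60.9834 = 7.809.

7.809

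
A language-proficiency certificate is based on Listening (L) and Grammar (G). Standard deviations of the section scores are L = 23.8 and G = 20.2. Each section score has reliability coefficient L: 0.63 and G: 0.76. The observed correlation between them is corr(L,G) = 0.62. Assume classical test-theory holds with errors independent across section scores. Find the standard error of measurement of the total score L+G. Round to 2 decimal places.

17.54

Var(total) = 974.48 + 596.142 = 1570.62.
True-score variance = 666.968 + 596.142 = 1263.11, so reliability = 0.8042.
Error variance = 1570.62 − 1263.11 = 307.512; SEM = √307.512 = 17.54.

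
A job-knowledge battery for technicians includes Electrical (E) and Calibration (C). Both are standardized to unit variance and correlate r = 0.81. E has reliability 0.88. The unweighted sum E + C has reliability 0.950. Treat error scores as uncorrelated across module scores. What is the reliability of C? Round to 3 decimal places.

Var(E+C) = 2 + 2·0.81 = 3.620.
True-score variance = ρ_E + ρ_C + 2·0.81, so 0.950 = (0.88 + ρ_C + 1.62) / 3.620.
ρ_C = 0.950·3.620 − 0.88 − 1.62 = 0.939.

0.939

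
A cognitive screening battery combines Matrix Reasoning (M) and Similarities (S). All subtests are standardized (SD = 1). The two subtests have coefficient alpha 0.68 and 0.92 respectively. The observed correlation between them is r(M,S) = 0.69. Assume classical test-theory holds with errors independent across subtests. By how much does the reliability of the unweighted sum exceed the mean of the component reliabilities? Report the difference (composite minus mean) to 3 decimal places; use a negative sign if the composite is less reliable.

0.082

Var(sum) = 2 + 1.38 = 3.38; true-score variance = 1.6 + 1.38 = 2.98; composite reliability = 0.8817.
Mean component reliability = 0.8000.
Difference = 0.8817 − 0.8000 = 0.082.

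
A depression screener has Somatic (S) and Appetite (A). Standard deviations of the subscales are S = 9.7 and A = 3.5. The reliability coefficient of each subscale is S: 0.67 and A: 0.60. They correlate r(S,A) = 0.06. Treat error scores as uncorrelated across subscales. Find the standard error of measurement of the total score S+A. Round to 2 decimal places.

Var(total) = 106.34 + 4.074 = 110.414.
True-score variance = 70.3903 + 4.074 = 74.4643, so reliability = 0.6744.
Error variance = 110.414 − 74.4643 = 35.9497; SEM = √35.9497 = 6.00.

6.00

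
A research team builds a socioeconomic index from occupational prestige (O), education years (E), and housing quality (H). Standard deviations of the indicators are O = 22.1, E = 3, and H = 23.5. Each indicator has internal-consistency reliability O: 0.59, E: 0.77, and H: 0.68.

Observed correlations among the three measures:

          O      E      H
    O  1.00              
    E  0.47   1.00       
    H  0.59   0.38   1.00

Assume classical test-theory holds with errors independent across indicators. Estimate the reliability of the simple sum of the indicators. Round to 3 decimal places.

0.787

Var(O+E+H) = 22.1² + 3² + 23.5² + 2·[22.1·3·0.47 + 22.1·23.5·0.59 + 3·23.5·0.38] = 1049.66 + 728.735 = 1778.39.
With uncorrelated errors the cross-covariances are all true-score covariance, so they carry over unchanged; only the diagonal terms shrink to ρᵢσᵢ².
True-score variance = [22.1²·0.59 + 3²·0.77 + 23.5²·0.68] + 728.735 = 670.622 + 728.735 = 1399.36.
Reliability = 1399.36 / 1778.39 = 0.787.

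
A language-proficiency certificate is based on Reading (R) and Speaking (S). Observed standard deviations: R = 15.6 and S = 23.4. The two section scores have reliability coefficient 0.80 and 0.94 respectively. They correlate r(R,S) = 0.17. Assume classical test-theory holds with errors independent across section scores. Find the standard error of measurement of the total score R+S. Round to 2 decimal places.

9.03

Var(total) = 790.92 + 124.114 = 915.034.
True-score variance = 709.394 + 124.114 = 833.508, so reliability = 0.9109.
Error variance = 915.034 − 833.508 = 81.5256; SEM = √81.5256 = 9.03.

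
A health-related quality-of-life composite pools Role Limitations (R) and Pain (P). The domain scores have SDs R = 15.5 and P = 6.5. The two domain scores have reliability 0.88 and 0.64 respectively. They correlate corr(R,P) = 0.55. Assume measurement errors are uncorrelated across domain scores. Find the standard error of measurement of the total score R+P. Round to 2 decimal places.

Var(total) = 282.5 + 110.825 = 393.325.
True-score variance = 238.46 + 110.825 = 349.285, so reliability = 0.8880.
Error variance = 393.325 − 349.285 = 44.04; SEM = √44.04 = 6.64.

6.64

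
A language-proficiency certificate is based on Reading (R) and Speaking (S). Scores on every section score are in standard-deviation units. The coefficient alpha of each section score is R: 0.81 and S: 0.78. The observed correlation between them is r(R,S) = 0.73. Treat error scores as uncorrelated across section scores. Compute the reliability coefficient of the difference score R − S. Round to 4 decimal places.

Var(R−S) = 1 + 1 − 2·0.73 = 2 − 1.46 = 0.54.
Because errors are independent across components, Cov(Tᵢ,Tⱼ) = Cov(Xᵢ,Xⱼ); the off-diagonal part of the true-score variance is the same as above.
True-score variance = [0.81 + 0.78] − 1.46 = 1.59 − 1.46 = 0.13.
Reliability = 0.13 / 0.54 = 0.2407.

0.2407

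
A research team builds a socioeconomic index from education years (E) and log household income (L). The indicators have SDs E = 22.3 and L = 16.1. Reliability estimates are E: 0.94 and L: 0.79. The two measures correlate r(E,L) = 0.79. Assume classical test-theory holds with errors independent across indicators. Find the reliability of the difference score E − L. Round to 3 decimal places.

Var(E−L) = 22.3² + 16.1² − 2·22.3·16.1·0.79 = 756.5 − 567.267 = 189.233.
With uncorrelated errors the cross-covariances are all true-score covariance, so they carry over unchanged; only the diagonal terms shrink to ρᵢσᵢ².
True-score variance = [22.3²·0.94 + 16.1²·0.79] − 567.267 = 672.229 − 567.267 = 104.961.
Reliability = 104.961 / 189.233 = 0.555.

0.555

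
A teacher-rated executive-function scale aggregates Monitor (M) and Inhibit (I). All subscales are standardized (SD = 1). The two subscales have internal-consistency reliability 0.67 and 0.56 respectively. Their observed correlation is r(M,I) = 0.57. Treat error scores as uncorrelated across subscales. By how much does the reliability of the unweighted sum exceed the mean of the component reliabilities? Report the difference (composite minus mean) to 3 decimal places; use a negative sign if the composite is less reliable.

Var(sum) = 2 + 1.14 = 3.14; true-score variance = 1.23 + 1.14 = 2.37; composite reliability = 0.7548.
Mean component reliability = 0.6150.
Difference = 0.7548 − 0.6150 = 0.140.

0.140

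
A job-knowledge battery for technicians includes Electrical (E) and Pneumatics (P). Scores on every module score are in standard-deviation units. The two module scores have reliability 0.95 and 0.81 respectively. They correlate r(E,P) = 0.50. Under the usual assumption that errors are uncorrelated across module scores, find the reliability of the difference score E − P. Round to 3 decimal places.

0.760

Var(E−P) = 1 + 1 − 2·0.50 = 2 − 1 = 1.
Under uncorrelated errors the observed covariances equal the true-score covariances, so only the own-variance terms attenuate.
True-score variance = [0.95 + 0.81] − 1 = 1.76 − 1 = 0.76.
Reliability = 0.76 / 1 = 0.760.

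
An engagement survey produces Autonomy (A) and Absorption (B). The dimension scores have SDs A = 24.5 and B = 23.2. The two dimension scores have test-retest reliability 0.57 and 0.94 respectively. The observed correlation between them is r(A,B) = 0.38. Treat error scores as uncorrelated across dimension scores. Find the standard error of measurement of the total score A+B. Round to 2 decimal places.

17.04

Var(total) = 1138.49 + 431.984 = 1570.47.
True-score variance = 848.088 + 431.984 = 1280.07, so reliability = 0.8151.
Error variance = 1570.47 − 1280.07 = 290.402; SEM = √290.402 = 17.04.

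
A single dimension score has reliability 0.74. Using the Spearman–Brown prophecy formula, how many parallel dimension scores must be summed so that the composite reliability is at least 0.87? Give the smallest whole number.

3

k ≥ ρ*(1−ρ₁)/(ρ₁(1−ρ*)) = 0.87·0.26 / (0.74·0.13) = 2.351.
Smallest integer k = 3.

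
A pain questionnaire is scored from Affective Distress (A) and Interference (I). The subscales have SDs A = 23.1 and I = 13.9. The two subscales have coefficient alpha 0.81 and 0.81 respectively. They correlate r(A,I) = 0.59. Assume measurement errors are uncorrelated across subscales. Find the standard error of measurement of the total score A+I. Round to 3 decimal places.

11.751

Var(total) = 726.82 + 378.886 = 1105.71.
True-score variance = 588.724 + 378.886 = 967.61, so reliability = 0.8751.
Error variance = 1105.71 − 967.61 = 138.096; SEM = √138.096 = 11.751.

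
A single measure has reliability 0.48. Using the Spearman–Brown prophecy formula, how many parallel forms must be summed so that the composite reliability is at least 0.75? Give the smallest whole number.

k ≥ ρ*(1−ρ₁)/(ρ₁(1−ρ*)) = 0.75·0.52 / (0.48·0.25) = 3.250.
Smallest integer k = 4.

4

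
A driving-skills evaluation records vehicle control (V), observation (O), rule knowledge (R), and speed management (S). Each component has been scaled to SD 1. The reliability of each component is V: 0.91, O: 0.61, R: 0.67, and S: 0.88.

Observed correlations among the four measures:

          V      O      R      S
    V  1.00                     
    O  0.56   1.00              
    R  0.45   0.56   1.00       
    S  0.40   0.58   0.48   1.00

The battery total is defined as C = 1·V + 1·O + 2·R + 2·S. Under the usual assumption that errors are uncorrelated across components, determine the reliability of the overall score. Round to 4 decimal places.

Var(C) = 1 + 1 + 2² + 2² + 2·[0.56 + 2·0.45 + 2·0.40 + 2·0.56 + 2·0.58 + 4·0.48] = 10 + 12.92 = 22.92.
With uncorrelated errors the cross-covariances are all true-score covariance, so they carry over unchanged; only the diagonal terms shrink to ρᵢσᵢ².
True-score variance = [0.91 + 0.61 + 2²·0.67 + 2²·0.88] + 12.92 = 7.72 + 12.92 = 20.64.
Reliability = 20.64 / 22.92 = 0.9005.

0.9005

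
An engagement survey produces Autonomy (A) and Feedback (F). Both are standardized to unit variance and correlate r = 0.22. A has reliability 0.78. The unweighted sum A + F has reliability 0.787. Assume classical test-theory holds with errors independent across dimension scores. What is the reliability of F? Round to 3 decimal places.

Var(A+F) = 2 + 2·0.22 = 2.440.
True-score variance = ρ_A + ρ_F + 2·0.22, so 0.787 = (0.78 + ρ_F + 0.44) / 2.440.
ρ_F = 0.787·2.440 − 0.78 − 0.44 = 0.700.

0.700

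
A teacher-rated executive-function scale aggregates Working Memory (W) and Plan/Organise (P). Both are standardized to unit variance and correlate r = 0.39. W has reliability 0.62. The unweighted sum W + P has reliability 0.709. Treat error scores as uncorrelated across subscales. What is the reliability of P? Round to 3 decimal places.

Var(W+P) = 2 + 2·0.39 = 2.780.
True-score variance = ρ_W + ρ_P + 2·0.39, so 0.709 = (0.62 + ρ_P + 0.78) / 2.780.
ρ_P = 0.709·2.780 − 0.62 − 0.78 = 0.571.

0.571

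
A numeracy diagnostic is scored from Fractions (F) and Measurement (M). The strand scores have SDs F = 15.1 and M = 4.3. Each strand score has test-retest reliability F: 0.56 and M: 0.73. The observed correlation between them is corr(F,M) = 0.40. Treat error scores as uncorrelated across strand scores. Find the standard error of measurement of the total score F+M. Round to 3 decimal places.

10.262

Var(total) = 246.5 + 51.944 = 298.444.
True-score variance = 141.183 + 51.944 = 193.127, so reliability = 0.6471.
Error variance = 298.444 − 193.127 = 105.317; SEM = √105.317 = 10.262.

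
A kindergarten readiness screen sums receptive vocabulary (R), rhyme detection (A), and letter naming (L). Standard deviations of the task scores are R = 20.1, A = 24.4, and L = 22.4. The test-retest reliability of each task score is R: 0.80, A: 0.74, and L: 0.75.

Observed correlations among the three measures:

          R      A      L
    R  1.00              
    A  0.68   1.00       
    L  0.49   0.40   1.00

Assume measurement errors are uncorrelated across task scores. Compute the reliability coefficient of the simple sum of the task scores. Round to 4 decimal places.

0.8815

Var(R+A+L) = 20.1² + 24.4² + 22.4² + 2·[20.1·24.4·0.68 + 20.1·22.4·0.49 + 24.4·22.4·0.40] = 1501.13 + 1545.48 = 3046.61.
Because errors are independent across components, Cov(Tᵢ,Tⱼ) = Cov(Xᵢ,Xⱼ); the off-diagonal part of the true-score variance is the same as above.
True-score variance = [20.1²·0.80 + 24.4²·0.74 + 22.4²·0.75] + 1545.48 = 1140.09 + 1545.48 = 2685.58.
Reliability = 2685.58 / 3046.61 = 0.8815.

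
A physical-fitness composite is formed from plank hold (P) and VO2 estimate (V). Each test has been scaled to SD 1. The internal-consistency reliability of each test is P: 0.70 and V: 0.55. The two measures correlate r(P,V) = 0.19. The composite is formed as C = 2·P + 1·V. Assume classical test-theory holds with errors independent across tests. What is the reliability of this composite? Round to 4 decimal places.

0.7135

Var(C) = 2² + 1 + 2·[2·0.19] = 5 + 0.76 = 5.76.
Under uncorrelated errors the observed covariances equal the true-score covariances, so only the own-variance terms attenuate.
True-score variance = [2²·0.70 + 0.55] + 0.76 = 3.35 + 0.76 = 4.11.
Reliability = 4.11 / 5.76 = 0.7135.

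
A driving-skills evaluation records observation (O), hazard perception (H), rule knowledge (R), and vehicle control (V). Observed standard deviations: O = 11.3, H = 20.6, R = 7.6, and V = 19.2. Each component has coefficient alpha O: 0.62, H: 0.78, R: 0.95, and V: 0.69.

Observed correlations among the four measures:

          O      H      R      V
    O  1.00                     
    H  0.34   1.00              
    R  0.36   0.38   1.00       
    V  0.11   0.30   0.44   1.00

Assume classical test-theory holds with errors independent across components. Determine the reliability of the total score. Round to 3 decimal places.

0.850

Var(O+H+R+V) = 11.3² + 20.6² + 7.6² + 19.2² + 2·[11.3·20.6·0.34 + 11.3·7.6·0.36 + 11.3·19.2·0.11 + 20.6·7.6·0.38 + 20.6·19.2·0.30 + 7.6·19.2·0.44] = 978.45 + 752.562 = 1731.01.
Because errors are independent across components, Cov(Tᵢ,Tⱼ) = Cov(Xᵢ,Xⱼ); the off-diagonal part of the true-score variance is the same as above.
True-score variance = [11.3²·0.62 + 20.6²·0.78 + 7.6²·0.95 + 19.2²·0.69] + 752.562 = 719.402 + 752.562 = 1471.96.
Reliability = 1471.96 / 1731.01 = 0.850.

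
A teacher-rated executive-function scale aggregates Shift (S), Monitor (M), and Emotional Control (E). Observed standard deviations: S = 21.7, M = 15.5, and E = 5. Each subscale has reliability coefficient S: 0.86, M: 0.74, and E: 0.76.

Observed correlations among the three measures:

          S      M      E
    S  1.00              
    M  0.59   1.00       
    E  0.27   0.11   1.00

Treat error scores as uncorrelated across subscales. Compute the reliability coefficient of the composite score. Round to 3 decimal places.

Var(S+M+E) = 21.7² + 15.5² + 5² + 2·[21.7·15.5·0.59 + 21.7·5·0.27 + 15.5·5·0.11] = 736.14 + 472.533 = 1208.67.
Because errors are independent across components, Cov(Tᵢ,Tⱼ) = Cov(Xᵢ,Xⱼ); the off-diagonal part of the true-score variance is the same as above.
True-score variance = [21.7²·0.86 + 15.5²·0.74 + 5²·0.76] + 472.533 = 601.75 + 472.533 = 1074.28.
Reliability = 1074.28 / 1208.67 = 0.889.

0.889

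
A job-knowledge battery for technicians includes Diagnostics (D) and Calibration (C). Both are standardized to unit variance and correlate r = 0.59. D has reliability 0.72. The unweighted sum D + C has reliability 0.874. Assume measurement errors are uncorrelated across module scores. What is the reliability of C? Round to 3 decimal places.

Var(D+C) = 2 + 2·0.59 = 3.180.
True-score variance = ρ_D + ρ_C + 2·0.59, so 0.874 = (0.72 + ρ_C + 1.18) / 3.180.
ρ_C = 0.874·3.180 − 0.72 − 1.18 = 0.879.

0.879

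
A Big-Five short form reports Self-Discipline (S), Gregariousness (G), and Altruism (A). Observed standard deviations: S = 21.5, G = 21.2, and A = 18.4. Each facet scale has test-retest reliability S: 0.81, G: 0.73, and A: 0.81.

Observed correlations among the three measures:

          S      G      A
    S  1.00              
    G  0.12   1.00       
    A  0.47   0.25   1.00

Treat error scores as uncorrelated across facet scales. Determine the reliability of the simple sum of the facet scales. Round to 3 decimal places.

Var(S+G+A) = 21.5² + 21.2² + 18.4² + 2·[21.5·21.2·0.12 + 21.5·18.4·0.47 + 21.2·18.4·0.25] = 1250.25 + 676.296 = 1926.55.
Under uncorrelated errors the observed covariances equal the true-score covariances, so only the own-variance terms attenuate.
True-score variance = [21.5²·0.81 + 21.2²·0.73 + 18.4²·0.81] + 676.296 = 976.747 + 676.296 = 1653.04.
Reliability = 1653.04 / 1926.55 = 0.858.

0.858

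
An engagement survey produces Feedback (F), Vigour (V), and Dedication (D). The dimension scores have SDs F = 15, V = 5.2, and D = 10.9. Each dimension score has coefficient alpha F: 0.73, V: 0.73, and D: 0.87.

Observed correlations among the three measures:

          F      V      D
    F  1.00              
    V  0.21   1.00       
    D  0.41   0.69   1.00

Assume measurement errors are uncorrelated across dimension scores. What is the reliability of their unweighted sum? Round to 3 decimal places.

0.864

Var(F+V+D) = 15² + 5.2² + 10.9² + 2·[15·5.2·0.21 + 15·10.9·0.41 + 5.2·10.9·0.69] = 370.85 + 245.048 = 615.898.
Because errors are independent across components, Cov(Tᵢ,Tⱼ) = Cov(Xᵢ,Xⱼ); the off-diagonal part of the true-score variance is the same as above.
True-score variance = [15²·0.73 + 5.2²·0.73 + 10.9²·0.87] + 245.048 = 287.354 + 245.048 = 532.402.
Reliability = 532.402 / 615.898 = 0.864.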